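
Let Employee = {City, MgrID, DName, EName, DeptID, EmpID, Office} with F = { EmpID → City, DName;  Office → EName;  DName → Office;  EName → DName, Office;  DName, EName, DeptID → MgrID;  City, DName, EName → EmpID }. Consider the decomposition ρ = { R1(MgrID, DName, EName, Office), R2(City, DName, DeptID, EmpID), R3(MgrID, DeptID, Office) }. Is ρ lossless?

Yes

Chase test. Columns are City, MgrID, DName, EName, DeptID, EmpID, Office; row i has aⱼ where attribute j ∈ Ri, else bᵢⱼ.
Initial tableau (one row per fragment):
  row 1: b11 a2 a3 a4 b15 b16 a7
  row 2: a1 b22 a3 b24 a5 a6 b27
  row 3: b31 a2 b33 b34 a5 b36 a7
Rows 1 and 3 agree on Office; apply Office→EName and equate their EName entries.
Rows 1 and 2 agree on DName; apply DName→Office and equate their Office entries.
Rows 1 and 3 agree on EName; apply EName→DName, Office and equate their DName, Office entries.
Rows 1 and 2 agree on Office; apply Office→EName and equate their EName entries.
Rows 2 and 3 agree on DName, EName, DeptID; apply DName, EName, DeptID→MgrID and equate their MgrID entries.
Row 2 is now all distinguished symbols — the join is lossless.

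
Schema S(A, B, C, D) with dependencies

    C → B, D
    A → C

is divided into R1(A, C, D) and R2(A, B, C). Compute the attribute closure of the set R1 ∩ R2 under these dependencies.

A, B, C, D

R1 ∩ R2 = {A, C}.
C → B, D applies, adding B, D
Closure: {A, B, C, D}.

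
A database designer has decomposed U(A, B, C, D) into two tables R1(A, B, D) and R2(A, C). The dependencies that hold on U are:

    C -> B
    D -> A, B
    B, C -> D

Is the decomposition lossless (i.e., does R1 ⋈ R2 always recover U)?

No

Common attributes: R1 ∩ R2 = {A}.
No dependency enlarges {A}, so (A)⁺ = {A}.
The closure contains neither all of R1 = {A, B, D} nor all of R2 = {A, C}, so the common attributes are not a superkey of either fragment. The join is lossy.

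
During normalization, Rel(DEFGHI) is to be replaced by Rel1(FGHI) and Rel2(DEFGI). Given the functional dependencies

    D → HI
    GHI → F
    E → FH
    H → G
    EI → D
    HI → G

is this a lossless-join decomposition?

No

Common attributes: Rel1 ∩ Rel2 = {FGI}.
No dependency enlarges {FGI}, so (FGI)⁺ = {FGI}.
The closure contains neither all of Rel1 = {FGHI} nor all of Rel2 = {DEFGI}, so the common attributes are not a superkey of either fragment. The join is lossy.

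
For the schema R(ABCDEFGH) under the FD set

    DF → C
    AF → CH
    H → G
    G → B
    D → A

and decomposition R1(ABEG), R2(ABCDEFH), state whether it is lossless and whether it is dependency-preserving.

lossy and not dependency-preserving

Lossless test: (ABE)⁺ = {ABE}, which is a superkey of neither fragment — lossy.
Dependency preservation: the restricted closure of {H} across the fragments never reaches {G}, so H → G cannot be enforced without a join — not preserved.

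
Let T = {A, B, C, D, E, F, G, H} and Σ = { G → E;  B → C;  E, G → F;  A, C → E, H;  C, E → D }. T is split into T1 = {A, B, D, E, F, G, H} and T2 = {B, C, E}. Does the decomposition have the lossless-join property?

Common attributes: T1 ∩ T2 = {B, E}.
Closure of {B, E}: B → C applies, adding C; C, E → D applies, adding D. So (B, E)⁺ = {B, C, D, E}.
This closure contains every attribute of T2, so T1 ∩ T2 → T2. The join is lossless.

Yes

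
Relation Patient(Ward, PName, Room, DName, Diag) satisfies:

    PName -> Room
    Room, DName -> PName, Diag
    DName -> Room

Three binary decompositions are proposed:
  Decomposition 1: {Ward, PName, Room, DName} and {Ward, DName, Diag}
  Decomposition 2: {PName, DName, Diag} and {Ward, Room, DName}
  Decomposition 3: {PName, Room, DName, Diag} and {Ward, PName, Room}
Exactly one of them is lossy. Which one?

Decomposition 3

Decomposition 1: common = {Ward, DName}, closure = {Ward, PName, Room, DName, Diag} → lossless.
Decomposition 2: common = {DName}, closure = {PName, Room, DName, Diag} → lossless.
Decomposition 3: common = {PName, Room}, closure = {PName, Room} → lossy.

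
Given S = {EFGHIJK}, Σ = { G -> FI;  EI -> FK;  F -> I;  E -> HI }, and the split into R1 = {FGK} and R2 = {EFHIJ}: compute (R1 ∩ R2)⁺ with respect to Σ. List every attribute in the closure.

R1 ∩ R2 = {F}.
F → I applies, adding I
Closure: {FI}.

FI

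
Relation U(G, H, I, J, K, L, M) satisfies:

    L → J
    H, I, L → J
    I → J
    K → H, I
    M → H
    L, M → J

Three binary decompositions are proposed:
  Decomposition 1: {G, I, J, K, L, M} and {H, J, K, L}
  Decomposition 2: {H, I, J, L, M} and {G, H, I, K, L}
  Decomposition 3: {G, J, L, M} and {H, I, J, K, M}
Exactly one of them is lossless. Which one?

Decomposition 1

Decomposition 1: common = {J, K, L}, closure = {H, I, J, K, L} → lossless.
Decomposition 2: common = {H, I, L}, closure = {H, I, J, L} → lossy.
Decomposition 3: common = {J, M}, closure = {H, J, M} → lossy.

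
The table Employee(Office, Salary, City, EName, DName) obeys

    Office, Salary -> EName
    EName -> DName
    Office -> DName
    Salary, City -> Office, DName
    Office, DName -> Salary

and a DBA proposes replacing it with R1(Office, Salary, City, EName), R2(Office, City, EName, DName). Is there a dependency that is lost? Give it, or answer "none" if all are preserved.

none

Office, Salary → EName lies within R1.
EName → DName lies within R2.
Office → DName lies within R2.
Salary, City → Office, DName: restricted closure across fragments reaches Office, DName.
Office, DName → Salary: restricted closure across fragments reaches Salary.
Every dependency is enforceable on the fragments, so the decomposition is dependency-preserving.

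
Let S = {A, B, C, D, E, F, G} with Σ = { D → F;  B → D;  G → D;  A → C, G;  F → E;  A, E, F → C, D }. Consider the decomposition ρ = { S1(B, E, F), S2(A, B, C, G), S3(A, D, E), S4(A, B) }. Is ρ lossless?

Chase test. Columns are A, B, C, D, E, F, G; row i has aⱼ where attribute j ∈ Si, else bᵢⱼ.
Initial tableau (one row per fragment):
  row 1: b11 a2 b13 b14 a5 a6 b17
  row 2: a1 a2 a3 b24 b25 b26 a7
  row 3: a1 b32 b33 a4 a5 b36 b37
  row 4: a1 a2 b43 b44 b45 b46 b47
Rows 1 and 2 agree on B; apply B→D and equate their D entries.
Rows 1 and 4 agree on B; apply B→D and equate their D entries.
Rows 2 and 3 agree on A; apply A→C, G and equate their C, G entries.
Rows 2 and 4 agree on A; apply A→C, G and equate their C, G entries.
Rows 1 and 2 agree on D; apply D→F and equate their F entries.
Rows 1 and 4 agree on D; apply D→F and equate their F entries.
Rows 2 and 3 agree on G; apply G→D and equate their D entries.
Rows 1 and 2 agree on F; apply F→E and equate their E entries.
Rows 1 and 4 agree on F; apply F→E and equate their E entries.
Rows 1 and 3 agree on D; apply D→F and equate their F entries.
Row 2 is now all distinguished symbols — the join is lossless.

Yes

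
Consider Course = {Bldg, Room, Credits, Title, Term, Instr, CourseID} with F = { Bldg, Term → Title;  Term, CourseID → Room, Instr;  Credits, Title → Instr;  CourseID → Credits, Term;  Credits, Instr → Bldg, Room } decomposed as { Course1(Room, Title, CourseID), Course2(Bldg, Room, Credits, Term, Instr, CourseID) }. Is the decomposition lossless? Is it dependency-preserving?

lossless but not dependency-preserving

Lossless test: (Room, CourseID)⁺ = {Bldg, Room, Credits, Title, Term, Instr, CourseID}, which contains all of one fragment — lossless.
Dependency preservation: the restricted closure of {Bldg, Term} across the fragments never reaches {Title}, so Bldg, Term → Title cannot be enforced without a join — not preserved.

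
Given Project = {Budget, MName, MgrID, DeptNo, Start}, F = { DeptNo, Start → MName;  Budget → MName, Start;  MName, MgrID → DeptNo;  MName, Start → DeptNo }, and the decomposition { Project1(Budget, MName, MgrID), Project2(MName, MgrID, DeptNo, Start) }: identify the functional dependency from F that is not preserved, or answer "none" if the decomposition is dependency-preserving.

Budget → MName, Start

Check Budget → MName, Start: no single fragment contains all of {Budget, MName, Start}, and the restricted closure of {Budget} across the fragments never reaches {MName, Start}.
DeptNo, Start → MName is preserved.
MName, MgrID → DeptNo is preserved.
MName, Start → DeptNo is preserved.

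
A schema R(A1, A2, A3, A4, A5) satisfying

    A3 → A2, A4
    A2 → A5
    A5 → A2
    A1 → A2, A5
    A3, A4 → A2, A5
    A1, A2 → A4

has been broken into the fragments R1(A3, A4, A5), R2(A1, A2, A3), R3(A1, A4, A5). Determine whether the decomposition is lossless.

Yes

Chase test. Columns are A1, A2, A3, A4, A5; row i has aⱼ where attribute j ∈ Ri, else bᵢⱼ.
Initial tableau (one row per fragment):
  row 1: b11 b12 a3 a4 a5
  row 2: a1 a2 a3 b24 b25
  row 3: a1 b32 b33 a4 a5
Rows 1 and 2 agree on A3; apply A3→A2, A4 and equate their A2, A4 entries.
Rows 1 and 2 agree on A2; apply A2→A5 and equate their A5 entries.
Rows 1 and 3 agree on A5; apply A5→A2 and equate their A2 entries.
Row 2 is now all distinguished symbols — the join is lossless.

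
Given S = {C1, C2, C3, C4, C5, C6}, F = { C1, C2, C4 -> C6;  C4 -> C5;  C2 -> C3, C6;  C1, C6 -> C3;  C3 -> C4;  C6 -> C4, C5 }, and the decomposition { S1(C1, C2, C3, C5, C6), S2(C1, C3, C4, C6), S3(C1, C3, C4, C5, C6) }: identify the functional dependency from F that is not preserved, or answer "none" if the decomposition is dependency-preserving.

C1, C2, C4 → C6: restricted closure across fragments reaches C6.
C4 → C5 lies within S3.
C2 → C3, C6 lies within S1.
C1, C6 → C3 lies within S1.
C3 → C4 lies within S2.
C6 → C4, C5 lies within S3.
Every dependency is enforceable on the fragments, so the decomposition is dependency-preserving.

none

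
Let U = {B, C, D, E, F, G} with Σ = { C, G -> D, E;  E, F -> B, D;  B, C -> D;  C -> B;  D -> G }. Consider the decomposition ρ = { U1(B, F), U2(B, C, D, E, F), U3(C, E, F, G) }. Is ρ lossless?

Yes

Chase test. Columns are B, C, D, E, F, G; row i has aⱼ where attribute j ∈ Ui, else bᵢⱼ.
Initial tableau (one row per fragment):
  row 1: a1 b12 b13 b14 a5 b16
  row 2: a1 a2 a3 a4 a5 b26
  row 3: b31 a2 b33 a4 a5 a6
Rows 2 and 3 agree on E, F; apply E, F→B, D and equate their B, D entries.
Rows 2 and 3 agree on D; apply D→G and equate their G entries.
Row 2 is now all distinguished symbols — the join is lossless.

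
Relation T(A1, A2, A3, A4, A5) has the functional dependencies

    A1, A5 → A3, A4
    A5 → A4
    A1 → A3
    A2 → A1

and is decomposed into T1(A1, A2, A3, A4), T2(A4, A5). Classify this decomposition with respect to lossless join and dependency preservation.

lossy but dependency-preserving

Lossless test: (A4)⁺ = {A4}, which is a superkey of neither fragment — lossy.
Dependency preservation: A1, A5 → A3, A4 is not contained in any single fragment, but the restricted closure of its left-hand side across the fragments still reaches the right-hand side; the remaining FDs each lie inside some fragment. All dependencies are preserved.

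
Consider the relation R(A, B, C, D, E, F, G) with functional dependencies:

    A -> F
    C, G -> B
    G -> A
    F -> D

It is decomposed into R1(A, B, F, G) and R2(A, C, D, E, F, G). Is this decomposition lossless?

Common attributes: R1 ∩ R2 = {A, F, G}.
Closure of {A, F, G}: F → D applies, adding D. So (A, F, G)⁺ = {A, D, F, G}.
The closure contains neither all of R1 = {A, B, F, G} nor all of R2 = {A, C, D, E, F, G}, so the common attributes are not a superkey of either fragment. The join is lossy.

No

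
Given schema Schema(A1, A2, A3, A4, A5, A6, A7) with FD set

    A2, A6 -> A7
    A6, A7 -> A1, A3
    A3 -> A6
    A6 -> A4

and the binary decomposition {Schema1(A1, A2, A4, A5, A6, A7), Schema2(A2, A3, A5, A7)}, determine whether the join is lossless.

No

Common attributes: Schema1 ∩ Schema2 = {A2, A5, A7}.
No dependency enlarges {A2, A5, A7}, so (A2, A5, A7)⁺ = {A2, A5, A7}.
The closure contains neither all of Schema1 = {A1, A2, A4, A5, A6, A7} nor all of Schema2 = {A2, A3, A5, A7}, so the common attributes are not a superkey of either fragment. The join is lossy.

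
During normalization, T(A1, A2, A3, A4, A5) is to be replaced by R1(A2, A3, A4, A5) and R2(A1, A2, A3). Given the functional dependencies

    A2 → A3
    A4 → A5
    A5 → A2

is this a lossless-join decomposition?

No

Common attributes: R1 ∩ R2 = {A2, A3}.
No dependency enlarges {A2, A3}, so (A2, A3)⁺ = {A2, A3}.
The closure contains neither all of R1 = {A2, A3, A4, A5} nor all of R2 = {A1, A2, A3}, so the common attributes are not a superkey of either fragment. The join is lossy.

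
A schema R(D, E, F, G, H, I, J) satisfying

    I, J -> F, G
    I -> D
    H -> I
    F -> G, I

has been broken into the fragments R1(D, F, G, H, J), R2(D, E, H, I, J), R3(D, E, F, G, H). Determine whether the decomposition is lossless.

Yes

Chase test. Columns are D, E, F, G, H, I, J; row i has aⱼ where attribute j ∈ Ri, else bᵢⱼ.
Initial tableau (one row per fragment):
  row 1: a1 b12 a3 a4 a5 b16 a7
  row 2: a1 a2 b23 b24 a5 a6 a7
  row 3: a1 a2 a3 a4 a5 b36 b37
Rows 1 and 2 agree on H; apply H→I and equate their I entries.
Rows 1 and 3 agree on H; apply H→I and equate their I entries.
Rows 1 and 2 agree on I, J; apply I, J→F, G and equate their F, G entries.
Row 2 is now all distinguished symbols — the join is lossless.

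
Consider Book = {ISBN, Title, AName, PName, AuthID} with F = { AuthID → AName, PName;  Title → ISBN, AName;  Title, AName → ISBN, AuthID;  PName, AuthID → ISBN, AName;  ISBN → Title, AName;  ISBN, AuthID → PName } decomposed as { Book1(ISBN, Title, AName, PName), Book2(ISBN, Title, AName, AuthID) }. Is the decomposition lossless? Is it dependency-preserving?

lossless and dependency-preserving

Lossless test: (ISBN, Title, AName)⁺ = {ISBN, Title, AName, PName, AuthID}, which contains all of one fragment — lossless.
Dependency preservation: AuthID → AName, PName; PName, AuthID → ISBN, AName; ISBN, AuthID → PName are not contained in any single fragment, but the restricted closure of each left-hand side across the fragments still reaches the right-hand side; the remaining FDs each lie inside some fragment. All dependencies are preserved.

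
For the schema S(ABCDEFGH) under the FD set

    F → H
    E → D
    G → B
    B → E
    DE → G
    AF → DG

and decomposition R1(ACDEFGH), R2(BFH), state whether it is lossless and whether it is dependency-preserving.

lossy and not dependency-preserving

Lossless test: (FH)⁺ = {FH}, which is a superkey of neither fragment — lossy.
Dependency preservation: the restricted closure of {G} across the fragments never reaches {B}, so G → B cannot be enforced without a join — not preserved.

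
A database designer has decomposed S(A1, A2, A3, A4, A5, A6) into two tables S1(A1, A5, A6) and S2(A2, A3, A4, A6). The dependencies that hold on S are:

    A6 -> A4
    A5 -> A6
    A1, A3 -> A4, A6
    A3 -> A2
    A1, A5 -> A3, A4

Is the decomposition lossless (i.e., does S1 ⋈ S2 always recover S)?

No

Common attributes: S1 ∩ S2 = {A6}.
Closure of {A6}: A6 → A4 applies, adding A4. So (A6)⁺ = {A4, A6}.
The closure contains neither all of S1 = {A1, A5, A6} nor all of S2 = {A2, A3, A4, A6}, so the common attributes are not a superkey of either fragment. The join is lossy.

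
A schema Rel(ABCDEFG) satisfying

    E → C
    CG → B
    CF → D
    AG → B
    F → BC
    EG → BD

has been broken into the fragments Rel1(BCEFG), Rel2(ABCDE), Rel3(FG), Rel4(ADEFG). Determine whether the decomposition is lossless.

Yes

Chase test. Columns are ABCDEFG; row i has aⱼ where attribute j ∈ Reli, else bᵢⱼ.
Initial tableau (one row per fragment):
  row 1: b11 a2 a3 b14 a5 a6 a7
  row 2: a1 a2 a3 a4 a5 b26 b27
  row 3: b31 b32 b33 b34 b35 a6 a7
  row 4: a1 b42 b43 a4 a5 a6 a7
Rows 1 and 4 agree on E; apply E→C and equate their C entries.
Rows 1 and 4 agree on CG; apply CG→B and equate their B entries.
Rows 1 and 4 agree on CF; apply CF→D and equate their D entries.
Rows 1 and 3 agree on F; apply F→BC and equate their BC entries.
Rows 1 and 3 agree on CF; apply CF→D and equate their D entries.
Row 4 is now all distinguished symbols — the join is lossless.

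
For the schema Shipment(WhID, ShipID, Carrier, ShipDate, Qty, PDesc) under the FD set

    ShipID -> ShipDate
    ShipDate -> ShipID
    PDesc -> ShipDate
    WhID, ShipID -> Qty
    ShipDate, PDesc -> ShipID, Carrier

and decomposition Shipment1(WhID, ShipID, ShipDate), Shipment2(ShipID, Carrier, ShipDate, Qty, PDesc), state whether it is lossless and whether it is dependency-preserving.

Lossless test: (ShipID, ShipDate)⁺ = {ShipID, ShipDate}, which is a superkey of neither fragment — lossy.
Dependency preservation: the restricted closure of {WhID, ShipID} across the fragments never reaches {Qty}, so WhID, ShipID → Qty cannot be enforced without a join — not preserved.

lossy and not dependency-preserving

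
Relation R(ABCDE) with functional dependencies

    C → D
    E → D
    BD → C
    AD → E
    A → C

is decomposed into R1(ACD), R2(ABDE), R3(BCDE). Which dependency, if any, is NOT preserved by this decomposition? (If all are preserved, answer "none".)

C → D lies within R1.
E → D lies within R2.
BD → C lies within R3.
AD → E lies within R2.
A → C lies within R1.
Every dependency is enforceable on the fragments, so the decomposition is dependency-preserving.

none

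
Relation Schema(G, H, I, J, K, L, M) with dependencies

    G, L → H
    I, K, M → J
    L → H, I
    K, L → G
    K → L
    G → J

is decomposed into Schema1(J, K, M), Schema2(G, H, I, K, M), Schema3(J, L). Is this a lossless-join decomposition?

No

Chase test. Columns are G, H, I, J, K, L, M; row i has aⱼ where attribute j ∈ Schemai, else bᵢⱼ.
Initial tableau (one row per fragment):
  row 1: b11 b12 b13 a4 a5 b16 a7
  row 2: a1 a2 a3 b24 a5 b26 a7
  row 3: b31 b32 b33 a4 b35 a6 b37
Rows 1 and 2 agree on K; apply K→L and equate their L entries.
Rows 1 and 2 agree on L; apply L→H, I and equate their H, I entries.
Rows 1 and 2 agree on K, L; apply K, L→G and equate their G entries.
Rows 1 and 2 agree on G; apply G→J and equate their J entries.
No row becomes fully distinguished — the join is lossy.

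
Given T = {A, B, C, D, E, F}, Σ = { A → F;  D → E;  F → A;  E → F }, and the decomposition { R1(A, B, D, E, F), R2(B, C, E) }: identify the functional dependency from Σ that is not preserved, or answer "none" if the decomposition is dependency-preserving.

A → F lies within R1.
D → E lies within R1.
F → A lies within R1.
E → F lies within R1.
Every dependency is enforceable on the fragments, so the decomposition is dependency-preserving.

none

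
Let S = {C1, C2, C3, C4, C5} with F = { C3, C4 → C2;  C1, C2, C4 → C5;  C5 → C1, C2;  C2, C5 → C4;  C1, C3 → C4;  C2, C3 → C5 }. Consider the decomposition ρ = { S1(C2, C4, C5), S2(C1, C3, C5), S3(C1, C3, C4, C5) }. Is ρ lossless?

Chase test. Columns are C1, C2, C3, C4, C5; row i has aⱼ where attribute j ∈ Si, else bᵢⱼ.
Initial tableau (one row per fragment):
  row 1: b11 a2 b13 a4 a5
  row 2: a1 b22 a3 b24 a5
  row 3: a1 b32 a3 a4 a5
Rows 1 and 2 agree on C5; apply C5→C1, C2 and equate their C1, C2 entries.
Rows 1 and 3 agree on C5; apply C5→C1, C2 and equate their C1, C2 entries.
Rows 1 and 2 agree on C2, C5; apply C2, C5→C4 and equate their C4 entries.
Row 2 is now all distinguished symbols — the join is lossless.

Yes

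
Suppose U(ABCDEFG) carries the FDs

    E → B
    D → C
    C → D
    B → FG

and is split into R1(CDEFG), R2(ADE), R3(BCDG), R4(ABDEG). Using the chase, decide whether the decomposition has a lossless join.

Yes

Chase test. Columns are ABCDEFG; row i has aⱼ where attribute j ∈ Ri, else bᵢⱼ.
Initial tableau (one row per fragment):
  row 1: b11 b12 a3 a4 a5 a6 a7
  row 2: a1 b22 b23 a4 a5 b26 b27
  row 3: b31 a2 a3 a4 b35 b36 a7
  row 4: a1 a2 b43 a4 a5 b46 a7
Rows 1 and 2 agree on E; apply E→B and equate their B entries.
Rows 1 and 4 agree on E; apply E→B and equate their B entries.
Rows 1 and 2 agree on D; apply D→C and equate their C entries.
Rows 1 and 4 agree on D; apply D→C and equate their C entries.
Rows 1 and 2 agree on B; apply B→FG and equate their FG entries.
Rows 1 and 3 agree on B; apply B→FG and equate their FG entries.
Rows 1 and 4 agree on B; apply B→FG and equate their FG entries.
Row 2 is now all distinguished symbols — the join is lossless.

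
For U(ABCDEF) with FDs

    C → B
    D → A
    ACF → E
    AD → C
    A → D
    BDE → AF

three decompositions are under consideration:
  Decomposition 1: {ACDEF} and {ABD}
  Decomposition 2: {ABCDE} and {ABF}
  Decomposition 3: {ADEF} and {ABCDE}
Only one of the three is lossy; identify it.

Decomposition 1: common = {AD}, closure = {ABCD} → lossless.
Decomposition 2: common = {AB}, closure = {ABCD} → lossy.
Decomposition 3: common = {ADE}, closure = {ABCDEF} → lossless.

Decomposition 2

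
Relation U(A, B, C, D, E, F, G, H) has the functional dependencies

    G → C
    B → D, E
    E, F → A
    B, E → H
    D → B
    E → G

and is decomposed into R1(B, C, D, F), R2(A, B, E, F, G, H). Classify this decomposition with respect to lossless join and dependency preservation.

Lossless test: (B, F)⁺ = {A, B, C, D, E, F, G, H}, which contains all of one fragment — lossless.
Dependency preservation: the restricted closure of {G} across the fragments never reaches {C}, so G → C cannot be enforced without a join — not preserved.

lossless but not dependency-preserving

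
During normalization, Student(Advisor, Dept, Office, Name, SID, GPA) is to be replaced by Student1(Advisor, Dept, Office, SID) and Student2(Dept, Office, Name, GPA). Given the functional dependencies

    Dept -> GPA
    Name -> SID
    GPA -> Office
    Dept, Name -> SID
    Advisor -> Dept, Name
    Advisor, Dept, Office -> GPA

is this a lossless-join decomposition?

Common attributes: Student1 ∩ Student2 = {Dept, Office}.
Closure of {Dept, Office}: Dept → GPA applies, adding GPA. So (Dept, Office)⁺ = {Dept, Office, GPA}.
The closure contains neither all of Student1 = {Advisor, Dept, Office, SID} nor all of Student2 = {Dept, Office, Name, GPA}, so the common attributes are not a superkey of either fragment. The join is lossy.

No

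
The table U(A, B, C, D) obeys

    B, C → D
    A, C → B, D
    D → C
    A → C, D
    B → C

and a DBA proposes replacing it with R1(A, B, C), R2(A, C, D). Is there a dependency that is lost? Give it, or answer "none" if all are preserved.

B, C → D

Check B, C → D: no single fragment contains all of {B, C, D}, and the restricted closure of {B, C} across the fragments never reaches {D}.
A, C → B, D is preserved.
D → C is preserved.
A → C, D is preserved.
B → C is preserved.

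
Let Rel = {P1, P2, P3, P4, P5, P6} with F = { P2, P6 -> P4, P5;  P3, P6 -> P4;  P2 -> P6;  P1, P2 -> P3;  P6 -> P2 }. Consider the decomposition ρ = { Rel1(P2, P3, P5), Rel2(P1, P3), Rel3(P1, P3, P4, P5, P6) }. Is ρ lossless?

No

Chase test. Columns are P1, P2, P3, P4, P5, P6; row i has aⱼ where attribute j ∈ Reli, else bᵢⱼ.
Initial tableau (one row per fragment):
  row 1: b11 a2 a3 b14 a5 b16
  row 2: a1 b22 a3 b24 b25 b26
  row 3: a1 b32 a3 a4 a5 a6
No row becomes fully distinguished — the join is lossy.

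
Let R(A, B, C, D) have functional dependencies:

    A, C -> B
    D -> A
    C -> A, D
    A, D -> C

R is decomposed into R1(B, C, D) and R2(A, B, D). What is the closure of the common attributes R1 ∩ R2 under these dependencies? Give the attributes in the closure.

A, B, C, D

R1 ∩ R2 = {B, D}.
D → A applies, adding A
A, D → C applies, adding C
Closure: {A, B, C, D}.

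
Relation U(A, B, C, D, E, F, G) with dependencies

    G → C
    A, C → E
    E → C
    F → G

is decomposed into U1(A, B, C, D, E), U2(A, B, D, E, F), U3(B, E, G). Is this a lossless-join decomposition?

Chase test. Columns are A, B, C, D, E, F, G; row i has aⱼ where attribute j ∈ Ui, else bᵢⱼ.
Initial tableau (one row per fragment):
  row 1: a1 a2 a3 a4 a5 b16 b17
  row 2: a1 a2 b23 a4 a5 a6 b27
  row 3: b31 a2 b33 b34 a5 b36 a7
Rows 1 and 2 agree on E; apply E→C and equate their C entries.
Rows 1 and 3 agree on E; apply E→C and equate their C entries.
No row becomes fully distinguished — the join is lossy.

No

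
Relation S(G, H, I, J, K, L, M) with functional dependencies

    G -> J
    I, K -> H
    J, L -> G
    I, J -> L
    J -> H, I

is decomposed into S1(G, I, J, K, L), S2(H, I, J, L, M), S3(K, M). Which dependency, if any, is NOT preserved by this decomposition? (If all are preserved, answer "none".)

Check I, K → H: no single fragment contains all of {H, I, K}, and the restricted closure of {I, K} across the fragments never reaches {H}.
G → J is preserved.
J, L → G is preserved.
I, J → L is preserved.
J → H, I is preserved.

I, K -> H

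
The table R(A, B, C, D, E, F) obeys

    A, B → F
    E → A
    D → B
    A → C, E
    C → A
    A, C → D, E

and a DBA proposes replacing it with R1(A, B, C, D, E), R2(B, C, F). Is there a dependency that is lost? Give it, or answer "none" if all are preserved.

none

A, B → F: restricted closure across fragments reaches F.
E → A lies within R1.
D → B lies within R1.
A → C, E lies within R1.
C → A lies within R1.
A, C → D, E lies within R1.
Every dependency is enforceable on the fragments, so the decomposition is dependency-preserving.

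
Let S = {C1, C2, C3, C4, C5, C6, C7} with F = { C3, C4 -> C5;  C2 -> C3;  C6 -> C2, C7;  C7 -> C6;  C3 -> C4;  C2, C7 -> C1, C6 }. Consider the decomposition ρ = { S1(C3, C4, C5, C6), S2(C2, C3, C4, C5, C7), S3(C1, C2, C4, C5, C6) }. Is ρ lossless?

No

Chase test. Columns are C1, C2, C3, C4, C5, C6, C7; row i has aⱼ where attribute j ∈ Si, else bᵢⱼ.
Initial tableau (one row per fragment):
  row 1: b11 b12 a3 a4 a5 a6 b17
  row 2: b21 a2 a3 a4 a5 b26 a7
  row 3: a1 a2 b33 a4 a5 a6 b37
Rows 2 and 3 agree on C2; apply C2→C3 and equate their C3 entries.
Rows 1 and 3 agree on C6; apply C6→C2, C7 and equate their C2, C7 entries.
Rows 1 and 3 agree on C2, C7; apply C2, C7→C1, C6 and equate their C1, C6 entries.
No row becomes fully distinguished — the join is lossy.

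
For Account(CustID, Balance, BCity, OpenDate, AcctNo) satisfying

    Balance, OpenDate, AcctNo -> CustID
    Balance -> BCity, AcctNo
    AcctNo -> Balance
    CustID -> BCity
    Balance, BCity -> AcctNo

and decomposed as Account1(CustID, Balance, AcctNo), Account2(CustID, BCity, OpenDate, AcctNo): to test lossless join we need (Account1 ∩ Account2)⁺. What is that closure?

Account1 ∩ Account2 = {CustID, AcctNo}.
AcctNo → Balance applies, adding Balance
CustID → BCity applies, adding BCity
Closure: {CustID, Balance, BCity, AcctNo}.

CustID, Balance, BCity, AcctNo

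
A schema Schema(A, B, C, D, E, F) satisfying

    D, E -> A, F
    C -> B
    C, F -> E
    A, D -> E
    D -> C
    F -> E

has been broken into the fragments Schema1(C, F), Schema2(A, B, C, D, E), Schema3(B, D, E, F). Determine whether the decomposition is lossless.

Yes

Chase test. Columns are A, B, C, D, E, F; row i has aⱼ where attribute j ∈ Schemai, else bᵢⱼ.
Initial tableau (one row per fragment):
  row 1: b11 b12 a3 b14 b15 a6
  row 2: a1 a2 a3 a4 a5 b26
  row 3: b31 a2 b33 a4 a5 a6
Rows 2 and 3 agree on D, E; apply D, E→A, F and equate their A, F entries.
Rows 1 and 2 agree on C; apply C→B and equate their B entries.
Rows 1 and 2 agree on C, F; apply C, F→E and equate their E entries.
Rows 2 and 3 agree on D; apply D→C and equate their C entries.
Row 2 is now all distinguished symbols — the join is lossless.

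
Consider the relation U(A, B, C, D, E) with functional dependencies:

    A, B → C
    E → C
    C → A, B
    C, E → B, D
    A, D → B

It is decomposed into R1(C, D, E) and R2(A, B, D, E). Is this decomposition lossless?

Yes

Common attributes: R1 ∩ R2 = {D, E}.
Closure of {D, E}: E → C applies, adding C; C → A, B applies, adding A, B. So (D, E)⁺ = {A, B, C, D, E}.
This closure contains every attribute of R1, so R1 ∩ R2 → R1. The join is lossless.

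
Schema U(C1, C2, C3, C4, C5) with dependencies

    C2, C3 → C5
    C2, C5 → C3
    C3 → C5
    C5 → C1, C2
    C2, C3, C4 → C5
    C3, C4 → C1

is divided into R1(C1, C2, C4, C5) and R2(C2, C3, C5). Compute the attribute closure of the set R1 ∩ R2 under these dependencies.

C1, C2, C3, C5

R1 ∩ R2 = {C2, C5}.
C2, C5 → C3 applies, adding C3
C5 → C1, C2 applies, adding C1
Closure: {C1, C2, C3, C5}.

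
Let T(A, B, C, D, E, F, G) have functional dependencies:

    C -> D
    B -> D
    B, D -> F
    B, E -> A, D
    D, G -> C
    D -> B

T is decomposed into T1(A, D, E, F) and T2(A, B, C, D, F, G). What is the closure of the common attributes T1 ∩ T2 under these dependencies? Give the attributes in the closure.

T1 ∩ T2 = {A, D, F}.
D → B applies, adding B
Closure: {A, B, D, F}.

A, B, D, F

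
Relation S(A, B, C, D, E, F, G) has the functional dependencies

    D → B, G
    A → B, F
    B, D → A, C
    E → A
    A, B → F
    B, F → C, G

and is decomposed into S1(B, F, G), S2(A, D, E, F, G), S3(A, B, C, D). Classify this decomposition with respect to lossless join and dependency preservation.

lossless but not dependency-preserving

Lossless test (chase): Rows 2 and 3 agree on D; apply D→B, G and equate their B, G entries. Rows 2 and 3 agree on A; apply A→B, F and equate their B, F entries. Rows 2 and 3 agree on B, D; apply B, D→A, C and equate their A, C entries. Rows 1 and 2 agree on B, F; apply B, F→C, G and equate their C, G entries. Row 2 is now all distinguished symbols — the join is lossless.
Dependency preservation: the restricted closure of {B, F} across the fragments never reaches {C, G}, so B, F → C, G cannot be enforced without a join — not preserved.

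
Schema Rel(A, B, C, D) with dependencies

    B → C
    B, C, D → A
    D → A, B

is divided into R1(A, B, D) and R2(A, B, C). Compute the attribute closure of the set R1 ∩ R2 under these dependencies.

R1 ∩ R2 = {A, B}.
B → C applies, adding C
Closure: {A, B, C}.

A, B, C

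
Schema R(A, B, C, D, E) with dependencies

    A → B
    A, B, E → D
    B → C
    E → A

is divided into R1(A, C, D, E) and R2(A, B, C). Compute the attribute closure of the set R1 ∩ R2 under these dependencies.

A, B, C

R1 ∩ R2 = {A, C}.
A → B applies, adding B
Closure: {A, B, C}.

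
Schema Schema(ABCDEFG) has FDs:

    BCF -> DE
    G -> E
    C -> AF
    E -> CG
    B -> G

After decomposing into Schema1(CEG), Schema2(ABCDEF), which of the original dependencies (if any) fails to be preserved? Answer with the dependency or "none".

none

BCF → DE lies within Schema2.
G → E lies within Schema1.
C → AF lies within Schema2.
E → CG lies within Schema1.
B → G: restricted closure across fragments reaches G.
Every dependency is enforceable on the fragments, so the decomposition is dependency-preserving.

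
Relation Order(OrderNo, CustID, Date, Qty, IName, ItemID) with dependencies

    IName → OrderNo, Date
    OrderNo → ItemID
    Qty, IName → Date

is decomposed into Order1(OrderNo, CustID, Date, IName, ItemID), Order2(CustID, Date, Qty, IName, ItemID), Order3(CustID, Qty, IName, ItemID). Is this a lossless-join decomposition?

Chase test. Columns are OrderNo, CustID, Date, Qty, IName, ItemID; row i has aⱼ where attribute j ∈ Orderi, else bᵢⱼ.
Initial tableau (one row per fragment):
  row 1: a1 a2 a3 b14 a5 a6
  row 2: b21 a2 a3 a4 a5 a6
  row 3: b31 a2 b33 a4 a5 a6
Rows 1 and 2 agree on IName; apply IName→OrderNo, Date and equate their OrderNo, Date entries.
Rows 1 and 3 agree on IName; apply IName→OrderNo, Date and equate their OrderNo, Date entries.
Row 2 is now all distinguished symbols — the join is lossless.

Yes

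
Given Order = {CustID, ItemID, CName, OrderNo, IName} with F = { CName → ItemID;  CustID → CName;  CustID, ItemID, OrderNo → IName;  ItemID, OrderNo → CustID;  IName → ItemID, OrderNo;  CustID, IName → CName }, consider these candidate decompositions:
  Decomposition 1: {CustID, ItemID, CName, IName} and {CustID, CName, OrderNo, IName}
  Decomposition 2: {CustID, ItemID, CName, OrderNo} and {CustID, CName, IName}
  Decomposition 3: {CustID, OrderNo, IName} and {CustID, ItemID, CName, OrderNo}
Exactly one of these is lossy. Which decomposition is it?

Decomposition 1: common = {CustID, CName, IName}, closure = {CustID, ItemID, CName, OrderNo, IName} → lossless.
Decomposition 2: common = {CustID, CName}, closure = {CustID, ItemID, CName} → lossy.
Decomposition 3: common = {CustID, OrderNo}, closure = {CustID, ItemID, CName, OrderNo, IName} → lossless.

Decomposition 2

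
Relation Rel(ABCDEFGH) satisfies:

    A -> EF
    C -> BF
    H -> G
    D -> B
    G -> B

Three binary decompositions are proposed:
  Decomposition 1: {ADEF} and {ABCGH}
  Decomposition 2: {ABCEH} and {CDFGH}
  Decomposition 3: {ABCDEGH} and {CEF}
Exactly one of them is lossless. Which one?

Decomposition 1: common = {A}, closure = {AEF} → lossy.
Decomposition 2: common = {CH}, closure = {BCFGH} → lossy.
Decomposition 3: common = {CE}, closure = {BCEF} → lossless.

Decomposition 3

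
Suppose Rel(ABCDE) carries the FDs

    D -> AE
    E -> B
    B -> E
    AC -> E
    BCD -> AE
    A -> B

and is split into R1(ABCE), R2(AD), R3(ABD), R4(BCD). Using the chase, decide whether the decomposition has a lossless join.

Yes

Chase test. Columns are ABCDE; row i has aⱼ where attribute j ∈ Ri, else bᵢⱼ.
Initial tableau (one row per fragment):
  row 1: a1 a2 a3 b14 a5
  row 2: a1 b22 b23 a4 b25
  row 3: a1 a2 b33 a4 b35
  row 4: b41 a2 a3 a4 b45
Rows 2 and 3 agree on D; apply D→AE and equate their AE entries.
Rows 2 and 4 agree on D; apply D→AE and equate their AE entries.
Rows 2 and 3 agree on E; apply E→B and equate their B entries.
Rows 1 and 2 agree on B; apply B→E and equate their E entries.
Row 4 is now all distinguished symbols — the join is lossless.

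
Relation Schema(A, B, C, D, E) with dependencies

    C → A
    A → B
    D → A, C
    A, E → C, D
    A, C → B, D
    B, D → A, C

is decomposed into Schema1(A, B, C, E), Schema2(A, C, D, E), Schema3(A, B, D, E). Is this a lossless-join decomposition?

Chase test. Columns are A, B, C, D, E; row i has aⱼ where attribute j ∈ Schemai, else bᵢⱼ.
Initial tableau (one row per fragment):
  row 1: a1 a2 a3 b14 a5
  row 2: a1 b22 a3 a4 a5
  row 3: a1 a2 b33 a4 a5
Rows 1 and 2 agree on A; apply A→B and equate their B entries.
Rows 2 and 3 agree on D; apply D→A, C and equate their A, C entries.
Rows 1 and 2 agree on A, E; apply A, E→C, D and equate their C, D entries.
Row 1 is now all distinguished symbols — the join is lossless.

Yes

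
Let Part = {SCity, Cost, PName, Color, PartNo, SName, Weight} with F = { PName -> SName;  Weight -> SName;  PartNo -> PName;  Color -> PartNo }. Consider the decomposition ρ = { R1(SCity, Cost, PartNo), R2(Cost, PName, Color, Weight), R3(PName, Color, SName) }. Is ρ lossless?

No

Chase test. Columns are SCity, Cost, PName, Color, PartNo, SName, Weight; row i has aⱼ where attribute j ∈ Ri, else bᵢⱼ.
Initial tableau (one row per fragment):
  row 1: a1 a2 b13 b14 a5 b16 b17
  row 2: b21 a2 a3 a4 b25 b26 a7
  row 3: b31 b32 a3 a4 b35 a6 b37
Rows 2 and 3 agree on PName; apply PName→SName and equate their SName entries.
Rows 2 and 3 agree on Color; apply Color→PartNo and equate their PartNo entries.
No row becomes fully distinguished — the join is lossy.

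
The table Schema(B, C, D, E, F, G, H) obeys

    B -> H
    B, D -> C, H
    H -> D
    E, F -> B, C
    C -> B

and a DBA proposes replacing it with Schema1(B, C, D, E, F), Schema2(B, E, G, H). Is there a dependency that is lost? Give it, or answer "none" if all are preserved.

H -> D

Check H → D: no single fragment contains all of {D, H}, and the restricted closure of {H} across the fragments never reaches {D}.
B → H is preserved.
B, D → C, H is preserved.
E, F → B, C is preserved.
C → B is preserved.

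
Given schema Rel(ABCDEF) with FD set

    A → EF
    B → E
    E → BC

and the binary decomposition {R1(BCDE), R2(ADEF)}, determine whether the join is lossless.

Common attributes: R1 ∩ R2 = {DE}.
Closure of {DE}: E → BC applies, adding BC. So (DE)⁺ = {BCDE}.
This closure contains every attribute of R1, so R1 ∩ R2 → R1. The join is lossless.

Yes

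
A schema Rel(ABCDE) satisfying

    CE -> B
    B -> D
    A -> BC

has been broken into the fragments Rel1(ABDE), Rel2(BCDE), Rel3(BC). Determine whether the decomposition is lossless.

Chase test. Columns are ABCDE; row i has aⱼ where attribute j ∈ Reli, else bᵢⱼ.
Initial tableau (one row per fragment):
  row 1: a1 a2 b13 a4 a5
  row 2: b21 a2 a3 a4 a5
  row 3: b31 a2 a3 b34 b35
Rows 1 and 3 agree on B; apply B→D and equate their D entries.
No row becomes fully distinguished — the join is lossy.

No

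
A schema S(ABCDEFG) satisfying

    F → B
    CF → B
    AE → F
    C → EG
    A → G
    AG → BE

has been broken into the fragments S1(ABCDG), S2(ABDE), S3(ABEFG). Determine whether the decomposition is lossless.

Chase test. Columns are ABCDEFG; row i has aⱼ where attribute j ∈ Si, else bᵢⱼ.
Initial tableau (one row per fragment):
  row 1: a1 a2 a3 a4 b15 b16 a7
  row 2: a1 a2 b23 a4 a5 b26 b27
  row 3: a1 a2 b33 b34 a5 a6 a7
Rows 2 and 3 agree on AE; apply AE→F and equate their F entries.
Rows 1 and 2 agree on A; apply A→G and equate their G entries.
Rows 1 and 2 agree on AG; apply AG→BE and equate their BE entries.
Rows 1 and 2 agree on AE; apply AE→F and equate their F entries.
Row 1 is now all distinguished symbols — the join is lossless.

Yes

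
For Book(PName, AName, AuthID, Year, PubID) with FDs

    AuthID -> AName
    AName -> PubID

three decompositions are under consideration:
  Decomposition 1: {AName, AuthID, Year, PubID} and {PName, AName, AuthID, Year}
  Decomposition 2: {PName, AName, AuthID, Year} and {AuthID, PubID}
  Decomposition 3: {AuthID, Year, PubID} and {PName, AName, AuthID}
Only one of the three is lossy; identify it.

Decomposition 1: common = {AName, AuthID, Year}, closure = {AName, AuthID, Year, PubID} → lossless.
Decomposition 2: common = {AuthID}, closure = {AName, AuthID, PubID} → lossless.
Decomposition 3: common = {AuthID}, closure = {AName, AuthID, PubID} → lossy.

Decomposition 3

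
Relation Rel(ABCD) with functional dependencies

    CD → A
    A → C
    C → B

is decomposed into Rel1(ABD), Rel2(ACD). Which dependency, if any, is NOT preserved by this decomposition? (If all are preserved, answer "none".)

Check C → B: no single fragment contains all of {BC}, and the restricted closure of {C} across the fragments never reaches {B}.
CD → A is preserved.
A → C is preserved.

C → B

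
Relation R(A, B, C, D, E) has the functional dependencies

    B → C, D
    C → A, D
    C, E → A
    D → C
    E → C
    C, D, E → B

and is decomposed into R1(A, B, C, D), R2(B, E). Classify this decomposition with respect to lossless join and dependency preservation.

lossless and dependency-preserving

Lossless test: (B)⁺ = {A, B, C, D}, which contains all of one fragment — lossless.
Dependency preservation: C, E → A; E → C; C, D, E → B are not contained in any single fragment, but the restricted closure of each left-hand side across the fragments still reaches the right-hand side; the remaining FDs each lie inside some fragment. All dependencies are preserved.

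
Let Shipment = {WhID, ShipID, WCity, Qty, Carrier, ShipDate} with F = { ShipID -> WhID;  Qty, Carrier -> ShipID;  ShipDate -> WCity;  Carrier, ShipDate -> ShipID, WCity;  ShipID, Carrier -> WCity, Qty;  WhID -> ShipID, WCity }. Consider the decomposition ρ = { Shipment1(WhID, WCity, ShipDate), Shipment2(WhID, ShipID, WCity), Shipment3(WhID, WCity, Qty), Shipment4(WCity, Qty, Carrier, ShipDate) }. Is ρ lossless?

No

Chase test. Columns are WhID, ShipID, WCity, Qty, Carrier, ShipDate; row i has aⱼ where attribute j ∈ Shipmenti, else bᵢⱼ.
Initial tableau (one row per fragment):
  row 1: a1 b12 a3 b14 b15 a6
  row 2: a1 a2 a3 b24 b25 b26
  row 3: a1 b32 a3 a4 b35 b36
  row 4: b41 b42 a3 a4 a5 a6
Rows 1 and 2 agree on WhID; apply WhID→ShipID, WCity and equate their ShipID, WCity entries.
Rows 1 and 3 agree on WhID; apply WhID→ShipID, WCity and equate their ShipID, WCity entries.
No row becomes fully distinguished — the join is lossy.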